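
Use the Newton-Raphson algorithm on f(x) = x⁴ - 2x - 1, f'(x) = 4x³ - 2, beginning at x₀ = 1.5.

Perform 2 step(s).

f(x) = x⁴ - 2x - 1
f'(x) = 4x³ - 2
x₀ = 1.5

Newton-Raphson formula: x_{n+1} = x_n - f(x_n)/f'(x_n)

Iteration 1:
  f(1.500000) = 1.062500
  f'(1.500000) = 11.500000
  x_1 = 1.500000 - 1.062500/11.500000 = 1.407609
Iteration 2:
  f(1.407609) = 0.110579
  f'(1.407609) = 9.155931
  x_2 = 1.407609 - 0.110579/9.155931 = 1.395531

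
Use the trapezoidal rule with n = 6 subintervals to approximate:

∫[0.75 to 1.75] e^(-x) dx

f(x) = e^(-x)
a = 0.75, b = 1.75, n = 6
h = (b - a)/n = 0.166667

Trapezoidal rule: (h/2)[f(x₀) + 2f(x₁) + 2f(x₂) + ... + f(xₙ)]

x_0 = 0.7500, f(x_0) = 0.472367, coefficient = 1
x_1 = 0.9167, f(x_1) = 0.399850, coefficient = 2
x_2 = 1.0833, f(x_2) = 0.338465, coefficient = 2
x_3 = 1.2500, f(x_3) = 0.286505, coefficient = 2
x_4 = 1.4167, f(x_4) = 0.242521, coefficient = 2
x_5 = 1.5833, f(x_5) = 0.205290, coefficient = 2
x_6 = 1.7500, f(x_6) = 0.173774, coefficient = 1

I ≈ (0.166667/2) × 3.591402 = 0.299283
Exact value: 0.298593
Error: 0.000691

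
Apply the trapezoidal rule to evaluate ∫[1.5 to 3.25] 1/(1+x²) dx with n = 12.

f(x) = 1/(1+x²)
a = 1.5, b = 3.25, n = 12
h = (b - a)/n = 0.145833

Trapezoidal rule: (h/2)[f(x₀) + 2f(x₁) + 2f(x₂) + ... + f(xₙ)]

x_0 = 1.5000, f(x_0) = 0.307692, coefficient = 1
x_1 = 1.6458, f(x_1) = 0.269631, coefficient = 2
x_2 = 1.7917, f(x_2) = 0.237526, coefficient = 2
x_3 = 1.9375, f(x_3) = 0.210353, coefficient = 2
x_4 = 2.0833, f(x_4) = 0.187256, coefficient = 2
x_5 = 2.2292, f(x_5) = 0.167527, coefficient = 2
x_6 = 2.3750, f(x_6) = 0.150588, coefficient = 2
x_7 = 2.5208, f(x_7) = 0.135969, coefficient = 2
x_8 = 2.6667, f(x_8) = 0.123288, coefficient = 2
x_9 = 2.8125, f(x_9) = 0.112231, coefficient = 2
x_10 = 2.9583, f(x_10) = 0.102546, coefficient = 2
x_11 = 3.1042, f(x_11) = 0.094022, coefficient = 2
x_12 = 3.2500, f(x_12) = 0.086486, coefficient = 1

I ≈ (0.145833/2) × 3.976055 = 0.289921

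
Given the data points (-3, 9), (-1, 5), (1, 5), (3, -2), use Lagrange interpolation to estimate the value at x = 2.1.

Lagrange interpolation formula:
P(x) = Σ yᵢ × Lᵢ(x)
where Lᵢ(x) = Π_{j≠i} (x - xⱼ)/(xᵢ - xⱼ)

L_0(2.1) = (2.1 - (-1))/(-3 - (-1)) × (2.1 - 1)/(-3 - 1) × (2.1 - 3)/(-3 - 3) = 0.063938
L_1(2.1) = (2.1 - (-3))/(-1 - (-3)) × (2.1 - 1)/(-1 - 1) × (2.1 - 3)/(-1 - 3) = -0.315562
L_2(2.1) = (2.1 - (-3))/(1 - (-3)) × (2.1 - (-1))/(1 - (-1)) × (2.1 - 3)/(1 - 3) = 0.889312
L_3(2.1) = (2.1 - (-3))/(3 - (-3)) × (2.1 - (-1))/(3 - (-1)) × (2.1 - 1)/(3 - 1) = 0.362312

P(2.1) = 9×L_0(2.1) + 5×L_1(2.1) + 5×L_2(2.1) + (-2)×L_3(2.1)
P(2.1) = 2.719562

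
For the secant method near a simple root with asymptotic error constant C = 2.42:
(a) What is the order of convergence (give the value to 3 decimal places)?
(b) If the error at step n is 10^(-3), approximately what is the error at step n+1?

(a) Secant method has superlinear convergence with order φ = (1+√5)/2 ≈ 1.618.
    This means |e_{n+1}| ≈ C|e_n|^1.618.

(b) With |e_n| = 10^(-3) and C = 2.42:
    |e_{n+1}| ≈ 2.42 × (10^(-3))^1.618 = 2.42 × 10^(-4.85)

(a) ≈ 1.618 (golden ratio); (b) |e_{n+1}| ≈ 3.386e-05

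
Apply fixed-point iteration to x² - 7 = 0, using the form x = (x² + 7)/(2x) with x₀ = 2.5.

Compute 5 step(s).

Equation: x² - 7 = 0
Fixed-point form: x = (x² + 7)/(2x)
x₀ = 2.5

x_1 = g(2.500000) = 2.650000
x_2 = g(2.650000) = 2.645755
x_3 = g(2.645755) = 2.645751
x_4 = g(2.645751) = 2.645751
x_5 = g(2.645751) = 2.645751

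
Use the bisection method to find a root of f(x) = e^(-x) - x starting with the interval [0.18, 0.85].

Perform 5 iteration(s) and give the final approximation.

f(x) = e^(-x) - x
Initial interval: [0.18, 0.85]

Iteration 1:
  c_1 = (0.180000 + 0.850000)/2 = 0.515000
  f(c_1) = f(0.515000) = 0.082501
  f(a) × f(c) ≥ 0, new interval: [0.515000, 0.850000]
Iteration 2:
  c_2 = (0.515000 + 0.850000)/2 = 0.682500
  f(c_2) = f(0.682500) = -0.177148
  f(a) × f(c) < 0, new interval: [0.515000, 0.682500]
Iteration 3:
  c_3 = (0.515000 + 0.682500)/2 = 0.598750
  f(c_3) = f(0.598750) = -0.049252
  f(a) × f(c) < 0, new interval: [0.515000, 0.598750]
Iteration 4:
  c_4 = (0.515000 + 0.598750)/2 = 0.556875
  f(c_4) = f(0.556875) = 0.016122
  f(a) × f(c) ≥ 0, new interval: [0.556875, 0.598750]
Iteration 5:
  c_5 = (0.556875 + 0.598750)/2 = 0.577813
  f(c_5) = f(0.577813) = -0.016688
  f(a) × f(c) < 0, new interval: [0.556875, 0.577813]

After 5 iteration(s), the approximation is c_5 = 0.577813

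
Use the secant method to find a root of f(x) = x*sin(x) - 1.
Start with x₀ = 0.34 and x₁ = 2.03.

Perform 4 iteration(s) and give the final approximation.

f(x) = x*sin(x) - 1
x₀ = 0.34, x₁ = 2.03

Secant formula: x_{n+1} = x_n - f(x_n)(x_n - x_{n-1})/(f(x_n) - f(x_{n-1}))

Iteration 1:
  f(0.340000) = -0.886614
  f(2.030000) = 0.819704
  x_2 = 2.030000 - 0.819704×(2.030000 - 0.340000)/(0.819704 - (-0.886614))
       = 1.218135
Iteration 2:
  f(2.030000) = 0.819704
  f(1.218135) = 0.143168
  x_3 = 1.218135 - 0.143168×(1.218135 - 2.030000)/(0.143168 - 0.819704)
       = 1.046330
Iteration 3:
  f(1.218135) = 0.143168
  f(1.046330) = -0.094306
  x_4 = 1.046330 - (-0.094306)×(1.046330 - 1.218135)/(-0.094306 - 0.143168)
       = 1.114558
Iteration 4:
  f(1.046330) = -0.094306
  f(1.114558) = 0.000556
  x_5 = 1.114558 - 0.000556×(1.114558 - 1.046330)/(0.000556 - (-0.094306))
       = 1.114158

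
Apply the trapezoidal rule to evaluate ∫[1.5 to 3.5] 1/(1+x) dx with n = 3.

f(x) = 1/(1+x)
a = 1.5, b = 3.5, n = 3
h = (b - a)/n = 0.666667

Trapezoidal rule: (h/2)[f(x₀) + 2f(x₁) + 2f(x₂) + ... + f(xₙ)]

x_0 = 1.5000, f(x_0) = 0.400000, coefficient = 1
x_1 = 2.1667, f(x_1) = 0.315789, coefficient = 2
x_2 = 2.8333, f(x_2) = 0.260870, coefficient = 2
x_3 = 3.5000, f(x_3) = 0.222222, coefficient = 1

I ≈ (0.666667/2) × 1.775540 = 0.591847
Exact value: 0.587787
Error: 0.004060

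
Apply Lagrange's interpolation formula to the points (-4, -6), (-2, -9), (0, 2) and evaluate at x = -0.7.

Lagrange interpolation formula:
P(x) = Σ yᵢ × Lᵢ(x)
where Lᵢ(x) = Π_{j≠i} (x - xⱼ)/(xᵢ - xⱼ)

L_0(-0.7) = (-0.7 - (-2))/(-4 - (-2)) × (-0.7 - 0)/(-4 - 0) = -0.113750
L_1(-0.7) = (-0.7 - (-4))/(-2 - (-4)) × (-0.7 - 0)/(-2 - 0) = 0.577500
L_2(-0.7) = (-0.7 - (-4))/(0 - (-4)) × (-0.7 - (-2))/(0 - (-2)) = 0.536250

P(-0.7) = (-6)×L_0(-0.7) + (-9)×L_1(-0.7) + 2×L_2(-0.7)
P(-0.7) = -3.442500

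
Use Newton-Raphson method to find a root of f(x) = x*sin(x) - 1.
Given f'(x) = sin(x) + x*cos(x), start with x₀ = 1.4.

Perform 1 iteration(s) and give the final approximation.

f(x) = x*sin(x) - 1
f'(x) = sin(x) + x*cos(x)
x₀ = 1.4

Newton-Raphson formula: x_{n+1} = x_n - f(x_n)/f'(x_n)

Iteration 1:
  f(1.400000) = 0.379630
  f'(1.400000) = 1.223404
  x_1 = 1.400000 - 0.379630/1.223404 = 1.089694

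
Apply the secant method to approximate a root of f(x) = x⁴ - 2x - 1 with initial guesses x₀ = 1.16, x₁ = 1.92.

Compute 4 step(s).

f(x) = x⁴ - 2x - 1
x₀ = 1.16, x₁ = 1.92

Secant formula: x_{n+1} = x_n - f(x_n)(x_n - x_{n-1})/(f(x_n) - f(x_{n-1}))

Iteration 1:
  f(1.160000) = -1.509361
  f(1.920000) = 8.749545
  x_2 = 1.920000 - 8.749545×(1.920000 - 1.160000)/(8.749545 - (-1.509361))
       = 1.271816
Iteration 2:
  f(1.920000) = 8.749545
  f(1.271816) = -0.927272
  x_3 = 1.271816 - (-0.927272)×(1.271816 - 1.920000)/(-0.927272 - 8.749545)
       = 1.333928
Iteration 3:
  f(1.271816) = -0.927272
  f(1.333928) = -0.501720
  x_4 = 1.333928 - (-0.501720)×(1.333928 - 1.271816)/(-0.501720 - (-0.927272))
       = 1.407157
Iteration 4:
  f(1.333928) = -0.501720
  f(1.407157) = 0.106444
  x_5 = 1.407157 - 0.106444×(1.407157 - 1.333928)/(0.106444 - (-0.501720))
       = 1.394340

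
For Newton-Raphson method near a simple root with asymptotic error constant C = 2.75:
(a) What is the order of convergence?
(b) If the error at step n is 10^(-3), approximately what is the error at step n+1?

(a) Newton-Raphson has quadratic (order 2) convergence near simple roots.
    This means |e_{n+1}| ≈ C|e_n|².

(b) With |e_n| = 10^(-3) and C = 2.75:
    |e_{n+1}| ≈ 2.75 × (10^(-3))² = 2.75 × 10^(-6)

(a) 2 (quadratic); (b) |e_{n+1}| ≈ 2.750e-06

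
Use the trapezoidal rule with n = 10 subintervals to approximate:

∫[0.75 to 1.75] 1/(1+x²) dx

f(x) = 1/(1+x²)
a = 0.75, b = 1.75, n = 10
h = (b - a)/n = 0.100000

Trapezoidal rule: (h/2)[f(x₀) + 2f(x₁) + 2f(x₂) + ... + f(xₙ)]

x_0 = 0.7500, f(x_0) = 0.640000, coefficient = 1
x_1 = 0.8500, f(x_1) = 0.580552, coefficient = 2
x_2 = 0.9500, f(x_2) = 0.525624, coefficient = 2
x_3 = 1.0500, f(x_3) = 0.475624, coefficient = 2
x_4 = 1.1500, f(x_4) = 0.430571, coefficient = 2
x_5 = 1.2500, f(x_5) = 0.390244, coefficient = 2
x_6 = 1.3500, f(x_6) = 0.354296, coefficient = 2
x_7 = 1.4500, f(x_7) = 0.322321, coefficient = 2
x_8 = 1.5500, f(x_8) = 0.293902, coefficient = 2
x_9 = 1.6500, f(x_9) = 0.268637, coefficient = 2
x_10 = 1.7500, f(x_10) = 0.246154, coefficient = 1

I ≈ (0.100000/2) × 8.169692 = 0.408485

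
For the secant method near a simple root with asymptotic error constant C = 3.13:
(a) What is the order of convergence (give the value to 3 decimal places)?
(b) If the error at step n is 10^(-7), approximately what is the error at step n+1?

(a) Secant method has superlinear convergence with order φ = (1+√5)/2 ≈ 1.618.
    This means |e_{n+1}| ≈ C|e_n|^1.618.

(b) With |e_n| = 10^(-7) and C = 3.13:
    |e_{n+1}| ≈ 3.13 × (10^(-7))^1.618 = 3.13 × 10^(-11.33)

(a) ≈ 1.618 (golden ratio); (b) |e_{n+1}| ≈ 1.477e-11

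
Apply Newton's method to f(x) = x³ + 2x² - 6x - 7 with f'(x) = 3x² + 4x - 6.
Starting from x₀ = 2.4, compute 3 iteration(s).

f(x) = x³ + 2x² - 6x - 7
f'(x) = 3x² + 4x - 6
x₀ = 2.4

Newton-Raphson formula: x_{n+1} = x_n - f(x_n)/f'(x_n)

Iteration 1:
  f(2.400000) = 3.944000
  f'(2.400000) = 20.880000
  x_1 = 2.400000 - 3.944000/20.880000 = 2.211111
Iteration 2:
  f(2.211111) = 0.321508
  f'(2.211111) = 17.511481
  x_2 = 2.211111 - 0.321508/17.511481 = 2.192751
Iteration 3:
  f(2.192751) = 0.002904
  f'(2.192751) = 17.195480
  x_3 = 2.192751 - 0.002904/17.195480 = 2.192582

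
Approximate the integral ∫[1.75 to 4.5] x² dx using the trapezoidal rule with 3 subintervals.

f(x) = x²
a = 1.75, b = 4.5, n = 3
h = (b - a)/n = 0.916667

Trapezoidal rule: (h/2)[f(x₀) + 2f(x₁) + 2f(x₂) + ... + f(xₙ)]

x_0 = 1.7500, f(x_0) = 3.062500, coefficient = 1
x_1 = 2.6667, f(x_1) = 7.111111, coefficient = 2
x_2 = 3.5833, f(x_2) = 12.840278, coefficient = 2
x_3 = 4.5000, f(x_3) = 20.250000, coefficient = 1

I ≈ (0.916667/2) × 63.215278 = 28.973669
Exact value: 28.588542
Error: 0.385127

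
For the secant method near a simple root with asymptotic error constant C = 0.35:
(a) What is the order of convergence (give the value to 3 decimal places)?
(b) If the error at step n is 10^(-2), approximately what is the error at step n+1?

(a) Secant method has superlinear convergence with order φ = (1+√5)/2 ≈ 1.618.
    This means |e_{n+1}| ≈ C|e_n|^1.618.

(b) With |e_n| = 10^(-2) and C = 0.35:
    |e_{n+1}| ≈ 0.35 × (10^(-2))^1.618 = 0.35 × 10^(-3.24)

(a) ≈ 1.618 (golden ratio); (b) |e_{n+1}| ≈ 2.032e-04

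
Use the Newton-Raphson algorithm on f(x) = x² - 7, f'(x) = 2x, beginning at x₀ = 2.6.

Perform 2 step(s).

f(x) = x² - 7
f'(x) = 2x
x₀ = 2.6

Newton-Raphson formula: x_{n+1} = x_n - f(x_n)/f'(x_n)

Iteration 1:
  f(2.600000) = -0.240000
  f'(2.600000) = 5.200000
  x_1 = 2.600000 - (-0.240000)/5.200000 = 2.646154
Iteration 2:
  f(2.646154) = 0.002130
  f'(2.646154) = 5.292308
  x_2 = 2.646154 - 0.002130/5.292308 = 2.645751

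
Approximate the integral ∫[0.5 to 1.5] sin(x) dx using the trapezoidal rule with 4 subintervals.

f(x) = sin(x)
a = 0.5, b = 1.5, n = 4
h = (b - a)/n = 0.250000

Trapezoidal rule: (h/2)[f(x₀) + 2f(x₁) + 2f(x₂) + ... + f(xₙ)]

x_0 = 0.5000, f(x_0) = 0.479426, coefficient = 1
x_1 = 0.7500, f(x_1) = 0.681639, coefficient = 2
x_2 = 1.0000, f(x_2) = 0.841471, coefficient = 2
x_3 = 1.2500, f(x_3) = 0.948985, coefficient = 2
x_4 = 1.5000, f(x_4) = 0.997495, coefficient = 1

I ≈ (0.250000/2) × 6.421109 = 0.802639
Exact value: 0.806845
Error: 0.004207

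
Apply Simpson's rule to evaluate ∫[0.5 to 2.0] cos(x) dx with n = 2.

f(x) = cos(x)
a = 0.5, b = 2.0, n = 2
h = (b - a)/n = 0.750000

Simpson's rule: (h/3)[f(x₀) + 4f(x₁) + 2f(x₂) + ... + f(xₙ)]

x_0 = 0.5000, f(x_0) = 0.877583, coefficient = 1
x_1 = 1.2500, f(x_1) = 0.315322, coefficient = 4
x_2 = 2.0000, f(x_2) = -0.416147, coefficient = 1

I ≈ (0.750000/3) × 1.722725 = 0.430681
Exact value: 0.429872
Error: 0.000809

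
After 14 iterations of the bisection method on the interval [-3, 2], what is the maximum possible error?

Bisection error bound: |error| ≤ (b-a)/2^n
|error| ≤ (2 - (-3))/2^14 = 5/2^14
|error| ≤ 0.0003051758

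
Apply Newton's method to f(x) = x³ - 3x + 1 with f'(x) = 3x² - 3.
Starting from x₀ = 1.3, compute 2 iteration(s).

f(x) = x³ - 3x + 1
f'(x) = 3x² - 3
x₀ = 1.3

Newton-Raphson formula: x_{n+1} = x_n - f(x_n)/f'(x_n)

Iteration 1:
  f(1.300000) = -0.703000
  f'(1.300000) = 2.070000
  x_1 = 1.300000 - (-0.703000)/2.070000 = 1.639614
Iteration 2:
  f(1.639614) = 0.488986
  f'(1.639614) = 5.064998
  x_2 = 1.639614 - 0.488986/5.064998 = 1.543071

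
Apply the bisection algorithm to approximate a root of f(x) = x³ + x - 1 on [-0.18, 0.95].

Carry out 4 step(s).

f(x) = x³ + x - 1
Initial interval: [-0.18, 0.95]

Iteration 1:
  c_1 = (-0.180000 + 0.950000)/2 = 0.385000
  f(c_1) = f(0.385000) = -0.557933
  f(a) × f(c) ≥ 0, new interval: [0.385000, 0.950000]
Iteration 2:
  c_2 = (0.385000 + 0.950000)/2 = 0.667500
  f(c_2) = f(0.667500) = -0.035091
  f(a) × f(c) ≥ 0, new interval: [0.667500, 0.950000]
Iteration 3:
  c_3 = (0.667500 + 0.950000)/2 = 0.808750
  f(c_3) = f(0.808750) = 0.337734
  f(a) × f(c) < 0, new interval: [0.667500, 0.808750]
Iteration 4:
  c_4 = (0.667500 + 0.808750)/2 = 0.738125
  f(c_4) = f(0.738125) = 0.140277
  f(a) × f(c) < 0, new interval: [0.667500, 0.738125]

After 4 iteration(s), the approximation is c_4 = 0.738125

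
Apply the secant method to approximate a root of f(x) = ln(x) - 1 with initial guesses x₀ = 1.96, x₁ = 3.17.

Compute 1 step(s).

f(x) = ln(x) - 1
x₀ = 1.96, x₁ = 3.17

Secant formula: x_{n+1} = x_n - f(x_n)(x_n - x_{n-1})/(f(x_n) - f(x_{n-1}))

Iteration 1:
  f(1.960000) = -0.327056
  f(3.170000) = 0.153732
  x_2 = 3.170000 - 0.153732×(3.170000 - 1.960000)/(0.153732 - (-0.327056))
       = 2.783103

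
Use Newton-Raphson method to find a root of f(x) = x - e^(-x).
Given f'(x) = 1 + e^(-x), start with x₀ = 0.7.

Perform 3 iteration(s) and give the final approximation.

f(x) = x - e^(-x)
f'(x) = 1 + e^(-x)
x₀ = 0.7

Newton-Raphson formula: x_{n+1} = x_n - f(x_n)/f'(x_n)

Iteration 1:
  f(0.700000) = 0.203415
  f'(0.700000) = 1.496585
  x_1 = 0.700000 - 0.203415/1.496585 = 0.564081
Iteration 2:
  f(0.564081) = -0.004802
  f'(0.564081) = 1.568883
  x_2 = 0.564081 - (-0.004802)/1.568883 = 0.567142
Iteration 3:
  f(0.567142) = -0.000003
  f'(0.567142) = 1.567144
  x_3 = 0.567142 - (-0.000003)/1.567144 = 0.567143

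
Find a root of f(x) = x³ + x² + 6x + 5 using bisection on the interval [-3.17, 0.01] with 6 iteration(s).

f(x) = x³ + x² + 6x + 5
Initial interval: [-3.17, 0.01]

Iteration 1:
  c_1 = (-3.170000 + 0.010000)/2 = -1.580000
  f(c_1) = f(-1.580000) = -5.927912
  f(a) × f(c) ≥ 0, new interval: [-1.580000, 0.010000]
Iteration 2:
  c_2 = (-1.580000 + 0.010000)/2 = -0.785000
  f(c_2) = f(-0.785000) = 0.422488
  f(a) × f(c) < 0, new interval: [-1.580000, -0.785000]
Iteration 3:
  c_3 = (-1.580000 + (-0.785000))/2 = -1.182500
  f(c_3) = f(-1.182500) = -2.350191
  f(a) × f(c) ≥ 0, new interval: [-1.182500, -0.785000]
Iteration 4:
  c_4 = (-1.182500 + (-0.785000))/2 = -0.983750
  f(c_4) = f(-0.983750) = -0.886774
  f(a) × f(c) ≥ 0, new interval: [-0.983750, -0.785000]
Iteration 5:
  c_5 = (-0.983750 + (-0.785000))/2 = -0.884375
  f(c_5) = f(-0.884375) = -0.215817
  f(a) × f(c) ≥ 0, new interval: [-0.884375, -0.785000]
Iteration 6:
  c_6 = (-0.884375 + (-0.785000))/2 = -0.834688
  f(c_6) = f(-0.834688) = 0.107049
  f(a) × f(c) < 0, new interval: [-0.884375, -0.834688]

After 6 iteration(s), the approximation is c_6 = -0.834688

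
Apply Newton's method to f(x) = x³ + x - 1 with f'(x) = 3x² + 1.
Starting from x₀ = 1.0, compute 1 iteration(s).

f(x) = x³ + x - 1
f'(x) = 3x² + 1
x₀ = 1.0

Newton-Raphson formula: x_{n+1} = x_n - f(x_n)/f'(x_n)

Iteration 1:
  f(1.000000) = 1.000000
  f'(1.000000) = 4.000000
  x_1 = 1.000000 - 1.000000/4.000000 = 0.750000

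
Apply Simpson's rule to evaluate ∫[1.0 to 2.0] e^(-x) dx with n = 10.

f(x) = e^(-x)
a = 1.0, b = 2.0, n = 10
h = (b - a)/n = 0.100000

Simpson's rule: (h/3)[f(x₀) + 4f(x₁) + 2f(x₂) + ... + f(xₙ)]

x_0 = 1.0000, f(x_0) = 0.367879, coefficient = 1
x_1 = 1.1000, f(x_1) = 0.332871, coefficient = 4
x_2 = 1.2000, f(x_2) = 0.301194, coefficient = 2
x_3 = 1.3000, f(x_3) = 0.272532, coefficient = 4
x_4 = 1.4000, f(x_4) = 0.246597, coefficient = 2
x_5 = 1.5000, f(x_5) = 0.223130, coefficient = 4
x_6 = 1.6000, f(x_6) = 0.201897, coefficient = 2
x_7 = 1.7000, f(x_7) = 0.182684, coefficient = 4
x_8 = 1.8000, f(x_8) = 0.165299, coefficient = 2
x_9 = 1.9000, f(x_9) = 0.149569, coefficient = 4
x_10 = 2.0000, f(x_10) = 0.135335, coefficient = 1

I ≈ (0.100000/3) × 6.976329 = 0.232544
Exact value: 0.232544
Error: 0.000000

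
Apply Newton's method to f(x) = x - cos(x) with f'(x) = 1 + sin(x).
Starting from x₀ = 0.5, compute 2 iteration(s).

f(x) = x - cos(x)
f'(x) = 1 + sin(x)
x₀ = 0.5

Newton-Raphson formula: x_{n+1} = x_n - f(x_n)/f'(x_n)

Iteration 1:
  f(0.500000) = -0.377583
  f'(0.500000) = 1.479426
  x_1 = 0.500000 - (-0.377583)/1.479426 = 0.755222
Iteration 2:
  f(0.755222) = 0.027103
  f'(0.755222) = 1.685451
  x_2 = 0.755222 - 0.027103/1.685451 = 0.739142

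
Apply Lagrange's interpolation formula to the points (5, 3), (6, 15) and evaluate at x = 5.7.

Lagrange interpolation formula:
P(x) = Σ yᵢ × Lᵢ(x)
where Lᵢ(x) = Π_{j≠i} (x - xⱼ)/(xᵢ - xⱼ)

L_0(5.7) = (5.7 - 6)/(5 - 6) = 0.300000
L_1(5.7) = (5.7 - 5)/(6 - 5) = 0.700000

P(5.7) = 3×L_0(5.7) + 15×L_1(5.7)
P(5.7) = 11.400000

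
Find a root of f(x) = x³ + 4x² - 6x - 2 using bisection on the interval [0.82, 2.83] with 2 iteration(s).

f(x) = x³ + 4x² - 6x - 2
Initial interval: [0.82, 2.83]

Iteration 1:
  c_1 = (0.820000 + 2.830000)/2 = 1.825000
  f(c_1) = f(1.825000) = 6.450891
  f(a) × f(c) < 0, new interval: [0.820000, 1.825000]
Iteration 2:
  c_2 = (0.820000 + 1.825000)/2 = 1.322500
  f(c_2) = f(1.322500) = -0.625914
  f(a) × f(c) ≥ 0, new interval: [1.322500, 1.825000]

After 2 iteration(s), the approximation is c_2 = 1.322500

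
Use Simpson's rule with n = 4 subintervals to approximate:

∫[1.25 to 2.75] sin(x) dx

f(x) = sin(x)
a = 1.25, b = 2.75, n = 4
h = (b - a)/n = 0.375000

Simpson's rule: (h/3)[f(x₀) + 4f(x₁) + 2f(x₂) + ... + f(xₙ)]

x_0 = 1.2500, f(x_0) = 0.948985, coefficient = 1
x_1 = 1.6250, f(x_1) = 0.998531, coefficient = 4
x_2 = 2.0000, f(x_2) = 0.909297, coefficient = 2
x_3 = 2.3750, f(x_3) = 0.693685, coefficient = 4
x_4 = 2.7500, f(x_4) = 0.381661, coefficient = 1

I ≈ (0.375000/3) × 9.918106 = 1.239763
Exact value: 1.239625
Error: 0.000139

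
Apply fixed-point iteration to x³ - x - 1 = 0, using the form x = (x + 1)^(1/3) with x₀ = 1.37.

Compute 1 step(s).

Equation: x³ - x - 1 = 0
Fixed-point form: x = (x + 1)^(1/3)
x₀ = 1.37

x_1 = g(1.370000) = 1.333264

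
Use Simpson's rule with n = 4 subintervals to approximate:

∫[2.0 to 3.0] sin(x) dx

f(x) = sin(x)
a = 2.0, b = 3.0, n = 4
h = (b - a)/n = 0.250000

Simpson's rule: (h/3)[f(x₀) + 4f(x₁) + 2f(x₂) + ... + f(xₙ)]

x_0 = 2.0000, f(x_0) = 0.909297, coefficient = 1
x_1 = 2.2500, f(x_1) = 0.778073, coefficient = 4
x_2 = 2.5000, f(x_2) = 0.598472, coefficient = 2
x_3 = 2.7500, f(x_3) = 0.381661, coefficient = 4
x_4 = 3.0000, f(x_4) = 0.141120, coefficient = 1

I ≈ (0.250000/3) × 6.886298 = 0.573858
Exact value: 0.573846
Error: 0.000013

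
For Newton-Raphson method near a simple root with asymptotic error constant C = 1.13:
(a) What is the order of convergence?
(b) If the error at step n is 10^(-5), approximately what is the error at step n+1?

(a) Newton-Raphson has quadratic (order 2) convergence near simple roots.
    This means |e_{n+1}| ≈ C|e_n|².

(b) With |e_n| = 10^(-5) and C = 1.13:
    |e_{n+1}| ≈ 1.13 × (10^(-5))² = 1.13 × 10^(-10)

(a) 2 (quadratic); (b) |e_{n+1}| ≈ 1.130e-10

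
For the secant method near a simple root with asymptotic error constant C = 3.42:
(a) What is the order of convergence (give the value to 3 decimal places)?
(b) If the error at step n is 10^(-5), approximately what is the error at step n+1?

(a) Secant method has superlinear convergence with order φ = (1+√5)/2 ≈ 1.618.
    This means |e_{n+1}| ≈ C|e_n|^1.618.

(b) With |e_n| = 10^(-5) and C = 3.42:
    |e_{n+1}| ≈ 3.42 × (10^(-5))^1.618 = 3.42 × 10^(-8.09)

(a) ≈ 1.618 (golden ratio); (b) |e_{n+1}| ≈ 2.779e-08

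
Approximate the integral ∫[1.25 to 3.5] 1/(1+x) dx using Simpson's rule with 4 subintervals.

f(x) = 1/(1+x)
a = 1.25, b = 3.5, n = 4
h = (b - a)/n = 0.562500

Simpson's rule: (h/3)[f(x₀) + 4f(x₁) + 2f(x₂) + ... + f(xₙ)]

x_0 = 1.2500, f(x_0) = 0.444444, coefficient = 1
x_1 = 1.8125, f(x_1) = 0.355556, coefficient = 4
x_2 = 2.3750, f(x_2) = 0.296296, coefficient = 2
x_3 = 2.9375, f(x_3) = 0.253968, coefficient = 4
x_4 = 3.5000, f(x_4) = 0.222222, coefficient = 1

I ≈ (0.562500/3) × 3.697354 = 0.693254
Exact value: 0.693147
Error: 0.000107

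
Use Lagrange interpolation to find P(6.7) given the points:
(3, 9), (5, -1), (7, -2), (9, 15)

Lagrange interpolation formula:
P(x) = Σ yᵢ × Lᵢ(x)
where Lᵢ(x) = Π_{j≠i} (x - xⱼ)/(xᵢ - xⱼ)

L_0(6.7) = (6.7 - 5)/(3 - 5) × (6.7 - 7)/(3 - 7) × (6.7 - 9)/(3 - 9) = -0.024437
L_1(6.7) = (6.7 - 3)/(5 - 3) × (6.7 - 7)/(5 - 7) × (6.7 - 9)/(5 - 9) = 0.159562
L_2(6.7) = (6.7 - 3)/(7 - 3) × (6.7 - 5)/(7 - 5) × (6.7 - 9)/(7 - 9) = 0.904188
L_3(6.7) = (6.7 - 3)/(9 - 3) × (6.7 - 5)/(9 - 5) × (6.7 - 7)/(9 - 7) = -0.039312

P(6.7) = 9×L_0(6.7) + (-1)×L_1(6.7) + (-2)×L_2(6.7) + 15×L_3(6.7)
P(6.7) = -2.777562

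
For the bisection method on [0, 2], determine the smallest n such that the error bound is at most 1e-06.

We need (b-a)/2^n ≤ 1e-06
(2 - 0)/2^n ≤ 1e-06
2/2^n ≤ 1e-06
2^n ≥ 2000000
n ≥ log₂(2000000) = 20.93
n ≥ 21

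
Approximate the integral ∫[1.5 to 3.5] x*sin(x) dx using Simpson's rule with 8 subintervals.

f(x) = x*sin(x)
a = 1.5, b = 3.5, n = 8
h = (b - a)/n = 0.250000

Simpson's rule: (h/3)[f(x₀) + 4f(x₁) + 2f(x₂) + ... + f(xₙ)]

x_0 = 1.5000, f(x_0) = 1.496242, coefficient = 1
x_1 = 1.7500, f(x_1) = 1.721975, coefficient = 4
x_2 = 2.0000, f(x_2) = 1.818595, coefficient = 2
x_3 = 2.2500, f(x_3) = 1.750665, coefficient = 4
x_4 = 2.5000, f(x_4) = 1.496180, coefficient = 2
x_5 = 2.7500, f(x_5) = 1.049568, coefficient = 4
x_6 = 3.0000, f(x_6) = 0.423360, coefficient = 2
x_7 = 3.2500, f(x_7) = -0.351634, coefficient = 4
x_8 = 3.5000, f(x_8) = -1.227741, coefficient = 1

I ≈ (0.250000/3) × 24.427066 = 2.035589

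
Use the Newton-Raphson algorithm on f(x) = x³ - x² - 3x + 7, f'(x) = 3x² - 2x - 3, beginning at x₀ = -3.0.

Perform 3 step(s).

f(x) = x³ - x² - 3x + 7
f'(x) = 3x² - 2x - 3
x₀ = -3.0

Newton-Raphson formula: x_{n+1} = x_n - f(x_n)/f'(x_n)

Iteration 1:
  f(-3.000000) = -20.000000
  f'(-3.000000) = 30.000000
  x_1 = -3.000000 - (-20.000000)/30.000000 = -2.333333
Iteration 2:
  f(-2.333333) = -4.148148
  f'(-2.333333) = 18.000000
  x_2 = -2.333333 - (-4.148148)/18.000000 = -2.102881
Iteration 3:
  f(-2.102881) = -0.412629
  f'(-2.102881) = 14.472083
  x_3 = -2.102881 - (-0.412629)/14.472083 = -2.074369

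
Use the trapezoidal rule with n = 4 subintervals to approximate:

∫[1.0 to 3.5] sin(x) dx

f(x) = sin(x)
a = 1.0, b = 3.5, n = 4
h = (b - a)/n = 0.625000

Trapezoidal rule: (h/2)[f(x₀) + 2f(x₁) + 2f(x₂) + ... + f(xₙ)]

x_0 = 1.0000, f(x_0) = 0.841471, coefficient = 1
x_1 = 1.6250, f(x_1) = 0.998531, coefficient = 2
x_2 = 2.2500, f(x_2) = 0.778073, coefficient = 2
x_3 = 2.8750, f(x_3) = 0.263446, coefficient = 2
x_4 = 3.5000, f(x_4) = -0.350783, coefficient = 1

I ≈ (0.625000/2) × 4.570789 = 1.428372
Exact value: 1.476759
Error: 0.048387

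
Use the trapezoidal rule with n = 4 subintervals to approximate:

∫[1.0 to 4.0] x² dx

f(x) = x²
a = 1.0, b = 4.0, n = 4
h = (b - a)/n = 0.750000

Trapezoidal rule: (h/2)[f(x₀) + 2f(x₁) + 2f(x₂) + ... + f(xₙ)]

x_0 = 1.0000, f(x_0) = 1.000000, coefficient = 1
x_1 = 1.7500, f(x_1) = 3.062500, coefficient = 2
x_2 = 2.5000, f(x_2) = 6.250000, coefficient = 2
x_3 = 3.2500, f(x_3) = 10.562500, coefficient = 2
x_4 = 4.0000, f(x_4) = 16.000000, coefficient = 1

I ≈ (0.750000/2) × 56.750000 = 21.281250
Exact value: 21.000000
Error: 0.281250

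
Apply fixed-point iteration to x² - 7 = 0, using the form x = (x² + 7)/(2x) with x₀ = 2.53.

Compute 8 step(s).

Equation: x² - 7 = 0
Fixed-point form: x = (x² + 7)/(2x)
x₀ = 2.53

x_1 = g(2.530000) = 2.648399
x_2 = g(2.648399) = 2.645753
x_3 = g(2.645753) = 2.645751
x_4 = g(2.645751) = 2.645751
x_5 = g(2.645751) = 2.645751
x_6 = g(2.645751) = 2.645751
x_7 = g(2.645751) = 2.645751
x_8 = g(2.645751) = 2.645751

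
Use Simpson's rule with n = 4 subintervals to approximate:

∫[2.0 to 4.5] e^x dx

f(x) = e^x
a = 2.0, b = 4.5, n = 4
h = (b - a)/n = 0.625000

Simpson's rule: (h/3)[f(x₀) + 4f(x₁) + 2f(x₂) + ... + f(xₙ)]

x_0 = 2.0000, f(x_0) = 7.389056, coefficient = 1
x_1 = 2.6250, f(x_1) = 13.804574, coefficient = 4
x_2 = 3.2500, f(x_2) = 25.790340, coefficient = 2
x_3 = 3.8750, f(x_3) = 48.182698, coefficient = 4
x_4 = 4.5000, f(x_4) = 90.017131, coefficient = 1

I ≈ (0.625000/3) × 396.935957 = 82.694991
Exact value: 82.628075
Error: 0.066916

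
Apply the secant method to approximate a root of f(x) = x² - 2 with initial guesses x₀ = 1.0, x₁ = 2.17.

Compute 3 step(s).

f(x) = x² - 2
x₀ = 1.0, x₁ = 2.17

Secant formula: x_{n+1} = x_n - f(x_n)(x_n - x_{n-1})/(f(x_n) - f(x_{n-1}))

Iteration 1:
  f(1.000000) = -1.000000
  f(2.170000) = 2.708900
  x_2 = 2.170000 - 2.708900×(2.170000 - 1.000000)/(2.708900 - (-1.000000))
       = 1.315457
Iteration 2:
  f(2.170000) = 2.708900
  f(1.315457) = -0.269572
  x_3 = 1.315457 - (-0.269572)×(1.315457 - 2.170000)/(-0.269572 - 2.708900)
       = 1.392799
Iteration 3:
  f(1.315457) = -0.269572
  f(1.392799) = -0.060110
  x_4 = 1.392799 - (-0.060110)×(1.392799 - 1.315457)/(-0.060110 - (-0.269572))
       = 1.414994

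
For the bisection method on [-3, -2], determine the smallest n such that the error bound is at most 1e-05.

We need (b-a)/2^n ≤ 1e-05
(-2 - (-3))/2^n ≤ 1e-05
1/2^n ≤ 1e-05
2^n ≥ 100000
n ≥ log₂(100000) = 16.61
n ≥ 17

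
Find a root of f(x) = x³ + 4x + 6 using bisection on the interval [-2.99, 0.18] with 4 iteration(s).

f(x) = x³ + 4x + 6
Initial interval: [-2.99, 0.18]

Iteration 1:
  c_1 = (-2.990000 + 0.180000)/2 = -1.405000
  f(c_1) = f(-1.405000) = -2.393505
  f(a) × f(c) ≥ 0, new interval: [-1.405000, 0.180000]
Iteration 2:
  c_2 = (-1.405000 + 0.180000)/2 = -0.612500
  f(c_2) = f(-0.612500) = 3.320217
  f(a) × f(c) < 0, new interval: [-1.405000, -0.612500]
Iteration 3:
  c_3 = (-1.405000 + (-0.612500))/2 = -1.008750
  f(c_3) = f(-1.008750) = 0.938520
  f(a) × f(c) < 0, new interval: [-1.405000, -1.008750]
Iteration 4:
  c_4 = (-1.405000 + (-1.008750))/2 = -1.206875
  f(c_4) = f(-1.206875) = -0.585370
  f(a) × f(c) ≥ 0, new interval: [-1.206875, -1.008750]

After 4 iteration(s), the approximation is c_4 = -1.206875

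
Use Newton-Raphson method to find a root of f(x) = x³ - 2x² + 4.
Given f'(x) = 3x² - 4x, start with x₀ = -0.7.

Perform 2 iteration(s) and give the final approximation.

f(x) = x³ - 2x² + 4
f'(x) = 3x² - 4x
x₀ = -0.7

Newton-Raphson formula: x_{n+1} = x_n - f(x_n)/f'(x_n)

Iteration 1:
  f(-0.700000) = 2.677000
  f'(-0.700000) = 4.270000
  x_1 = -0.700000 - 2.677000/4.270000 = -1.326932
Iteration 2:
  f(-1.326932) = -1.857892
  f'(-1.326932) = 10.589975
  x_2 = -1.326932 - (-1.857892)/10.589975 = -1.151493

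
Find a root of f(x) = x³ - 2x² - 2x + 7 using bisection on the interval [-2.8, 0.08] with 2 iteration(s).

f(x) = x³ - 2x² - 2x + 7
Initial interval: [-2.8, 0.08]

Iteration 1:
  c_1 = (-2.800000 + 0.080000)/2 = -1.360000
  f(c_1) = f(-1.360000) = 3.505344
  f(a) × f(c) < 0, new interval: [-2.800000, -1.360000]
Iteration 2:
  c_2 = (-2.800000 + (-1.360000))/2 = -2.080000
  f(c_2) = f(-2.080000) = -6.491712
  f(a) × f(c) ≥ 0, new interval: [-2.080000, -1.360000]

After 2 iteration(s), the approximation is c_2 = -2.080000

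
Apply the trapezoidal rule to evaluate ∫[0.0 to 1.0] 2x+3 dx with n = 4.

f(x) = 2x+3
a = 0.0, b = 1.0, n = 4
h = (b - a)/n = 0.250000

Trapezoidal rule: (h/2)[f(x₀) + 2f(x₁) + 2f(x₂) + ... + f(xₙ)]

x_0 = 0.0000, f(x_0) = 3.000000, coefficient = 1
x_1 = 0.2500, f(x_1) = 3.500000, coefficient = 2
x_2 = 0.5000, f(x_2) = 4.000000, coefficient = 2
x_3 = 0.7500, f(x_3) = 4.500000, coefficient = 2
x_4 = 1.0000, f(x_4) = 5.000000, coefficient = 1

I ≈ (0.250000/2) × 32.000000 = 4.000000
Exact value: 4.000000
Error: 0.000000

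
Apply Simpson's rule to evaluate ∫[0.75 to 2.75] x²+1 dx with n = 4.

f(x) = x²+1
a = 0.75, b = 2.75, n = 4
h = (b - a)/n = 0.500000

Simpson's rule: (h/3)[f(x₀) + 4f(x₁) + 2f(x₂) + ... + f(xₙ)]

x_0 = 0.7500, f(x_0) = 1.562500, coefficient = 1
x_1 = 1.2500, f(x_1) = 2.562500, coefficient = 4
x_2 = 1.7500, f(x_2) = 4.062500, coefficient = 2
x_3 = 2.2500, f(x_3) = 6.062500, coefficient = 4
x_4 = 2.7500, f(x_4) = 8.562500, coefficient = 1

I ≈ (0.500000/3) × 52.750000 = 8.791667
Exact value: 8.791667
Error: 0.000000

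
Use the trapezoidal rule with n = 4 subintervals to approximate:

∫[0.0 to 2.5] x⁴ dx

f(x) = x⁴
a = 0.0, b = 2.5, n = 4
h = (b - a)/n = 0.625000

Trapezoidal rule: (h/2)[f(x₀) + 2f(x₁) + 2f(x₂) + ... + f(xₙ)]

x_0 = 0.0000, f(x_0) = 0.000000, coefficient = 1
x_1 = 0.6250, f(x_1) = 0.152588, coefficient = 2
x_2 = 1.2500, f(x_2) = 2.441406, coefficient = 2
x_3 = 1.8750, f(x_3) = 12.359619, coefficient = 2
x_4 = 2.5000, f(x_4) = 39.062500, coefficient = 1

I ≈ (0.625000/2) × 68.969727 = 21.553040
Exact value: 19.531250
Error: 2.021790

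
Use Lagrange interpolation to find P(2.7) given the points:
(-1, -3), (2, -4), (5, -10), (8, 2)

Lagrange interpolation formula:
P(x) = Σ yᵢ × Lᵢ(x)
where Lᵢ(x) = Π_{j≠i} (x - xⱼ)/(xᵢ - xⱼ)

L_0(2.7) = (2.7 - 2)/(-1 - 2) × (2.7 - 5)/(-1 - 5) × (2.7 - 8)/(-1 - 8) = -0.052673
L_1(2.7) = (2.7 - (-1))/(2 - (-1)) × (2.7 - 5)/(2 - 5) × (2.7 - 8)/(2 - 8) = 0.835241
L_2(2.7) = (2.7 - (-1))/(5 - (-1)) × (2.7 - 2)/(5 - 2) × (2.7 - 8)/(5 - 8) = 0.254204
L_3(2.7) = (2.7 - (-1))/(8 - (-1)) × (2.7 - 2)/(8 - 2) × (2.7 - 5)/(8 - 5) = -0.036772

P(2.7) = (-3)×L_0(2.7) + (-4)×L_1(2.7) + (-10)×L_2(2.7) + 2×L_3(2.7)
P(2.7) = -5.798525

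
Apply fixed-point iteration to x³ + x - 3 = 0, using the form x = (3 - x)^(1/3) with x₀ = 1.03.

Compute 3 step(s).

Equation: x³ + x - 3 = 0
Fixed-point form: x = (3 - x)^(1/3)
x₀ = 1.03

x_1 = g(1.030000) = 1.253590
x_2 = g(1.253590) = 1.204247
x_3 = g(1.204247) = 1.215483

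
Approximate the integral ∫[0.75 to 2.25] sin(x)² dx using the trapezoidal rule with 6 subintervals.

f(x) = sin(x)²
a = 0.75, b = 2.25, n = 6
h = (b - a)/n = 0.250000

Trapezoidal rule: (h/2)[f(x₀) + 2f(x₁) + 2f(x₂) + ... + f(xₙ)]

x_0 = 0.7500, f(x_0) = 0.464631, coefficient = 1
x_1 = 1.0000, f(x_1) = 0.708073, coefficient = 2
x_2 = 1.2500, f(x_2) = 0.900572, coefficient = 2
x_3 = 1.5000, f(x_3) = 0.994996, coefficient = 2
x_4 = 1.7500, f(x_4) = 0.968228, coefficient = 2
x_5 = 2.0000, f(x_5) = 0.826822, coefficient = 2
x_6 = 2.2500, f(x_6) = 0.605398, coefficient = 1

I ≈ (0.250000/2) × 9.867413 = 1.233427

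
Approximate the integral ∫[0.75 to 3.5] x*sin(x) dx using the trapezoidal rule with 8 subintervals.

f(x) = x*sin(x)
a = 0.75, b = 3.5, n = 8
h = (b - a)/n = 0.343750

Trapezoidal rule: (h/2)[f(x₀) + 2f(x₁) + 2f(x₂) + ... + f(xₙ)]

x_0 = 0.7500, f(x_0) = 0.511229, coefficient = 1
x_1 = 1.0938, f(x_1) = 0.971638, coefficient = 2
x_2 = 1.4375, f(x_2) = 1.424748, coefficient = 2
x_3 = 1.7812, f(x_3) = 1.741949, coefficient = 2
x_4 = 2.1250, f(x_4) = 1.806930, coefficient = 2
x_5 = 2.4688, f(x_5) = 1.538554, coefficient = 2
x_6 = 2.8125, f(x_6) = 0.908956, coefficient = 2
x_7 = 3.1562, f(x_7) = -0.046261, coefficient = 2
x_8 = 3.5000, f(x_8) = -1.227741, coefficient = 1

I ≈ (0.343750/2) × 15.976517 = 2.745964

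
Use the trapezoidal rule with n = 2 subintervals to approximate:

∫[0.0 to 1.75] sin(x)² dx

f(x) = sin(x)²
a = 0.0, b = 1.75, n = 2
h = (b - a)/n = 0.875000

Trapezoidal rule: (h/2)[f(x₀) + 2f(x₁) + 2f(x₂) + ... + f(xₙ)]

x_0 = 0.0000, f(x_0) = 0.000000, coefficient = 1
x_1 = 0.8750, f(x_1) = 0.589123, coefficient = 2
x_2 = 1.7500, f(x_2) = 0.968228, coefficient = 1

I ≈ (0.875000/2) × 2.146474 = 0.939083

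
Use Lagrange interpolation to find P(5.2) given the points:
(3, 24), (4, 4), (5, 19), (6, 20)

Lagrange interpolation formula:
P(x) = Σ yᵢ × Lᵢ(x)
where Lᵢ(x) = Π_{j≠i} (x - xⱼ)/(xᵢ - xⱼ)

L_0(5.2) = (5.2 - 4)/(3 - 4) × (5.2 - 5)/(3 - 5) × (5.2 - 6)/(3 - 6) = 0.032000
L_1(5.2) = (5.2 - 3)/(4 - 3) × (5.2 - 5)/(4 - 5) × (5.2 - 6)/(4 - 6) = -0.176000
L_2(5.2) = (5.2 - 3)/(5 - 3) × (5.2 - 4)/(5 - 4) × (5.2 - 6)/(5 - 6) = 1.056000
L_3(5.2) = (5.2 - 3)/(6 - 3) × (5.2 - 4)/(6 - 4) × (5.2 - 5)/(6 - 5) = 0.088000

P(5.2) = 24×L_0(5.2) + 4×L_1(5.2) + 19×L_2(5.2) + 20×L_3(5.2)
P(5.2) = 21.888000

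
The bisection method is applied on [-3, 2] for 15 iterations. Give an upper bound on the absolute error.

Bisection error bound: |error| ≤ (b-a)/2^n
|error| ≤ (2 - (-3))/2^15 = 5/2^15
|error| ≤ 0.0001525879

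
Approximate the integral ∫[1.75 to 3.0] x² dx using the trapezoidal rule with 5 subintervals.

f(x) = x²
a = 1.75, b = 3.0, n = 5
h = (b - a)/n = 0.250000

Trapezoidal rule: (h/2)[f(x₀) + 2f(x₁) + 2f(x₂) + ... + f(xₙ)]

x_0 = 1.7500, f(x_0) = 3.062500, coefficient = 1
x_1 = 2.0000, f(x_1) = 4.000000, coefficient = 2
x_2 = 2.2500, f(x_2) = 5.062500, coefficient = 2
x_3 = 2.5000, f(x_3) = 6.250000, coefficient = 2
x_4 = 2.7500, f(x_4) = 7.562500, coefficient = 2
x_5 = 3.0000, f(x_5) = 9.000000, coefficient = 1

I ≈ (0.250000/2) × 57.812500 = 7.226562
Exact value: 7.213542
Error: 0.013021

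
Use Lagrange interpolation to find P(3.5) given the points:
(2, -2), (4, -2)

Lagrange interpolation formula:
P(x) = Σ yᵢ × Lᵢ(x)
where Lᵢ(x) = Π_{j≠i} (x - xⱼ)/(xᵢ - xⱼ)

L_0(3.5) = (3.5 - 4)/(2 - 4) = 0.250000
L_1(3.5) = (3.5 - 2)/(4 - 2) = 0.750000

P(3.5) = (-2)×L_0(3.5) + (-2)×L_1(3.5)
P(3.5) = -2.000000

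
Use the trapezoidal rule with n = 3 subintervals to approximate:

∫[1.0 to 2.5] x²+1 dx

f(x) = x²+1
a = 1.0, b = 2.5, n = 3
h = (b - a)/n = 0.500000

Trapezoidal rule: (h/2)[f(x₀) + 2f(x₁) + 2f(x₂) + ... + f(xₙ)]

x_0 = 1.0000, f(x_0) = 2.000000, coefficient = 1
x_1 = 1.5000, f(x_1) = 3.250000, coefficient = 2
x_2 = 2.0000, f(x_2) = 5.000000, coefficient = 2
x_3 = 2.5000, f(x_3) = 7.250000, coefficient = 1

I ≈ (0.500000/2) × 25.750000 = 6.437500
Exact value: 6.375000
Error: 0.062500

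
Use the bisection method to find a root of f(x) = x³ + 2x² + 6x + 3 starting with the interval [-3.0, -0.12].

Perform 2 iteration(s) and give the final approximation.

f(x) = x³ + 2x² + 6x + 3
Initial interval: [-3.0, -0.12]

Iteration 1:
  c_1 = (-3.000000 + (-0.120000))/2 = -1.560000
  f(c_1) = f(-1.560000) = -5.289216
  f(a) × f(c) ≥ 0, new interval: [-1.560000, -0.120000]
Iteration 2:
  c_2 = (-1.560000 + (-0.120000))/2 = -0.840000
  f(c_2) = f(-0.840000) = -1.221504
  f(a) × f(c) ≥ 0, new interval: [-0.840000, -0.120000]

After 2 iteration(s), the approximation is c_2 = -0.840000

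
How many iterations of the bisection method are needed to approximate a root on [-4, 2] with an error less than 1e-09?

We need (b-a)/2^n ≤ 1e-09
(2 - (-4))/2^n ≤ 1e-09
6/2^n ≤ 1e-09
2^n ≥ 6000000000
n ≥ log₂(6000000000) = 32.48
n ≥ 33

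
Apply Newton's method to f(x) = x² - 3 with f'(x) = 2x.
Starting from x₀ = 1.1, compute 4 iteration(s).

f(x) = x² - 3
f'(x) = 2x
x₀ = 1.1

Newton-Raphson formula: x_{n+1} = x_n - f(x_n)/f'(x_n)

Iteration 1:
  f(1.100000) = -1.790000
  f'(1.100000) = 2.200000
  x_1 = 1.100000 - (-1.790000)/2.200000 = 1.913636
Iteration 2:
  f(1.913636) = 0.662004
  f'(1.913636) = 3.827273
  x_2 = 1.913636 - 0.662004/3.827273 = 1.740666
Iteration 3:
  f(1.740666) = 0.029919
  f'(1.740666) = 3.481332
  x_3 = 1.740666 - 0.029919/3.481332 = 1.732072
Iteration 4:
  f(1.732072) = 0.000074
  f'(1.732072) = 3.464144
  x_4 = 1.732072 - 0.000074/3.464144 = 1.732051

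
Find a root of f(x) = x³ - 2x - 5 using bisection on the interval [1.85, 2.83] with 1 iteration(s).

f(x) = x³ - 2x - 5
Initial interval: [1.85, 2.83]

Iteration 1:
  c_1 = (1.850000 + 2.830000)/2 = 2.340000
  f(c_1) = f(2.340000) = 3.132904
  f(a) × f(c) < 0, new interval: [1.850000, 2.340000]

After 1 iteration(s), the approximation is c_1 = 2.340000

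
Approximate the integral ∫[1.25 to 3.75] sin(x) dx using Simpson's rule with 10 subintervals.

f(x) = sin(x)
a = 1.25, b = 3.75, n = 10
h = (b - a)/n = 0.250000

Simpson's rule: (h/3)[f(x₀) + 4f(x₁) + 2f(x₂) + ... + f(xₙ)]

x_0 = 1.2500, f(x_0) = 0.948985, coefficient = 1
x_1 = 1.5000, f(x_1) = 0.997495, coefficient = 4
x_2 = 1.7500, f(x_2) = 0.983986, coefficient = 2
x_3 = 2.0000, f(x_3) = 0.909297, coefficient = 4
x_4 = 2.2500, f(x_4) = 0.778073, coefficient = 2
x_5 = 2.5000, f(x_5) = 0.598472, coefficient = 4
x_6 = 2.7500, f(x_6) = 0.381661, coefficient = 2
x_7 = 3.0000, f(x_7) = 0.141120, coefficient = 4
x_8 = 3.2500, f(x_8) = -0.108195, coefficient = 2
x_9 = 3.5000, f(x_9) = -0.350783, coefficient = 4
x_10 = 3.7500, f(x_10) = -0.571561, coefficient = 1

I ≈ (0.250000/3) × 13.630879 = 1.135907
Exact value: 1.135882
Error: 0.000025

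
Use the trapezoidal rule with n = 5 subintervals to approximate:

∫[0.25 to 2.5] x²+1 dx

f(x) = x²+1
a = 0.25, b = 2.5, n = 5
h = (b - a)/n = 0.450000

Trapezoidal rule: (h/2)[f(x₀) + 2f(x₁) + 2f(x₂) + ... + f(xₙ)]

x_0 = 0.2500, f(x_0) = 1.062500, coefficient = 1
x_1 = 0.7000, f(x_1) = 1.490000, coefficient = 2
x_2 = 1.1500, f(x_2) = 2.322500, coefficient = 2
x_3 = 1.6000, f(x_3) = 3.560000, coefficient = 2
x_4 = 2.0500, f(x_4) = 5.202500, coefficient = 2
x_5 = 2.5000, f(x_5) = 7.250000, coefficient = 1

I ≈ (0.450000/2) × 33.462500 = 7.529063
Exact value: 7.453125
Error: 0.075938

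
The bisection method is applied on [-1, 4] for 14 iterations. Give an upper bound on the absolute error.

Bisection error bound: |error| ≤ (b-a)/2^n
|error| ≤ (4 - (-1))/2^14 = 5/2^14
|error| ≤ 0.0003051758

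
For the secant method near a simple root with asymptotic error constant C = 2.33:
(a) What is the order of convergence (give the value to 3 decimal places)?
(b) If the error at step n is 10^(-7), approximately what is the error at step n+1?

(a) Secant method has superlinear convergence with order φ = (1+√5)/2 ≈ 1.618.
    This means |e_{n+1}| ≈ C|e_n|^1.618.

(b) With |e_n| = 10^(-7) and C = 2.33:
    |e_{n+1}| ≈ 2.33 × (10^(-7))^1.618 = 2.33 × 10^(-11.33)

(a) ≈ 1.618 (golden ratio); (b) |e_{n+1}| ≈ 1.099e-11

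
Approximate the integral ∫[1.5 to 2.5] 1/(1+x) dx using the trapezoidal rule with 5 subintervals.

f(x) = 1/(1+x)
a = 1.5, b = 2.5, n = 5
h = (b - a)/n = 0.200000

Trapezoidal rule: (h/2)[f(x₀) + 2f(x₁) + 2f(x₂) + ... + f(xₙ)]

x_0 = 1.5000, f(x_0) = 0.400000, coefficient = 1
x_1 = 1.7000, f(x_1) = 0.370370, coefficient = 2
x_2 = 1.9000, f(x_2) = 0.344828, coefficient = 2
x_3 = 2.1000, f(x_3) = 0.322581, coefficient = 2
x_4 = 2.3000, f(x_4) = 0.303030, coefficient = 2
x_5 = 2.5000, f(x_5) = 0.285714, coefficient = 1

I ≈ (0.200000/2) × 3.367332 = 0.336733
Exact value: 0.336472
Error: 0.000261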